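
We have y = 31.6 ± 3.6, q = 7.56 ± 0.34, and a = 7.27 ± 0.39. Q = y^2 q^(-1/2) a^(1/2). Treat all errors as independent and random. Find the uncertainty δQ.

Products/powers → add relative errors in quadrature, weighted by exponent:
  (2·δy/y)² = (2×0.114)² = 0.0519;  (−½·δq/q)² = (-0.5×0.0450)² = 0.000506;  (½·δa/a)² = (0.5×0.0536)² = 0.000719
δQ/Q = √(0.0531) = 0.231
Q = 979, so δQ = 0.231 × 979 = 226.

226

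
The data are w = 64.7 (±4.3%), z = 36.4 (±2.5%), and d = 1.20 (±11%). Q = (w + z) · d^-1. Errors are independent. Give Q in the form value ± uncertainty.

Let u = w + z = 101. δu = √(δw² + δz²) = √(7.74 + 0.828) = 2.93, so δu/u = 0.0290.
Q is then a monomial in u, d:
δQ/Q = √((δu/u)² + (-1·δd/d)²) = √(0.000838 + 0.0121) = 0.114
Q = 84.2, so δQ = 0.114 × 84.2 = 9.58.

84.2 ± 9.58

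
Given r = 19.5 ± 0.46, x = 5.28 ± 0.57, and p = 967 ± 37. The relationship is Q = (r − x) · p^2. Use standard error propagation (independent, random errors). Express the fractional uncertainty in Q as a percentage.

9.22%

Let u = r − x = 14.2. δu = √(δr² + δx²) = √(0.212 + 0.325) = 0.732, so δu/u = 0.0515.
Q is then a monomial in u, p:
δQ/Q = √((δu/u)² + (2·δp/p)²) = √(0.00265 + 0.00586) = 0.0922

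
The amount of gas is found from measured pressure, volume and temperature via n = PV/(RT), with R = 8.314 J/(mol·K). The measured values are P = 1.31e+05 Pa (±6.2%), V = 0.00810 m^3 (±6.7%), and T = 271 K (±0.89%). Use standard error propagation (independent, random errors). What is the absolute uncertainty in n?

Each factor contributes (exponent × relative error)² to (δn/n)²:
  (1·δP/P)² = (1×0.0620)² = 0.00384;  (1·δV/V)² = (1×0.0670)² = 0.00449;  (-1·δT/T)² = (-1×0.00890)² = 7.92e-05
δn/n = √(0.00841) = 0.0917
n = 0.471 mol, so δn = 0.0917 × 0.471 = 0.0432 mol.

0.0432 mol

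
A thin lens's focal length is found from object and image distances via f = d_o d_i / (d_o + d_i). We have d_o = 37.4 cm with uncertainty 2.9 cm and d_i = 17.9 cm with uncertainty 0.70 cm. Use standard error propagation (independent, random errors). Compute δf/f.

0.0365

∂f/∂d_o = (d_i/(d_o+d_i))² = 0.105;  ∂f/∂d_i = (d_o/(d_o+d_i))² = 0.457
δf = √((∂f/∂d_o · δd_o)² + (∂f/∂d_i · δd_i)²) = √(0.0923 + 0.103) = 0.441 cm
f = 12.1 cm, so δf/f = 0.441/12.1 = 0.0365.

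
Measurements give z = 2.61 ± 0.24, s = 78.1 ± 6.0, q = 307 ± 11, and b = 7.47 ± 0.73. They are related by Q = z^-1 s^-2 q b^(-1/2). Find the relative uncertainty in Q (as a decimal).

0.189

Q is a product of powers, so relative uncertainties combine in quadrature:
  (-1·δz/z)² = (-1×0.0920)² = 0.00846;  (-2·δs/s)² = (-2×0.0768)² = 0.0236;  (1·δq/q)² = (1×0.0358)² = 0.00128;  (−½·δb/b)² = (-0.5×0.0977)² = 0.00239
δQ/Q = √(0.0357) = 0.189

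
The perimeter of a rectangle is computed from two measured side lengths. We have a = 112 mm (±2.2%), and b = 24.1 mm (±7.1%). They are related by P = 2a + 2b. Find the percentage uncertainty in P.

Absolute uncertainties add in quadrature for a linear combination:
  (2·δa)² = 24.3;  (2·δb)² = 11.7
δP = √(36.0) = 6.00 mm
P = 272 mm, so δP/P = 6.00/272 = 0.0220.

2.20%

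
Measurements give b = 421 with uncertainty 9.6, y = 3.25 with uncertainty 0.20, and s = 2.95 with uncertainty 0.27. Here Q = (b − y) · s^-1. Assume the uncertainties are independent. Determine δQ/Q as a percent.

Let u = b − y = 418. δu = √(δb² + δy²) = √(92.2 + 0.0400) = 9.60, so δu/u = 0.0230.
Q is then a monomial in u, s:
δQ/Q = √((δu/u)² + (-1·δs/s)²) = √(0.000528 + 0.00838) = 0.0944

9.44%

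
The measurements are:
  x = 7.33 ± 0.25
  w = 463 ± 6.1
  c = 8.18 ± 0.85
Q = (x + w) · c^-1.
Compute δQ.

6.02

Let u = x + w = 470. δu = √(δx² + δw²) = √(0.0625 + 37.2) = 6.11, so δu/u = 0.0130.
Q is then a monomial in u, c:
δQ/Q = √((δu/u)² + (-1·δc/c)²) = √(0.000168 + 0.0108) = 0.105
Q = 57.5, so δQ = 0.105 × 57.5 = 6.02.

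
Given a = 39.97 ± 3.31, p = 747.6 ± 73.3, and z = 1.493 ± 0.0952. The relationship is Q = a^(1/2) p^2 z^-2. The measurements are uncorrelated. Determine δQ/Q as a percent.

23.8%

Products/powers → add relative errors in quadrature, weighted by exponent:
  (½·δa/a)² = (0.5×0.0828)² = 0.00171;  (2·δp/p)² = (2×0.0980)² = 0.0385;  (-2·δz/z)² = (-2×0.0638)² = 0.0163
δQ/Q = √(0.0564) = 0.238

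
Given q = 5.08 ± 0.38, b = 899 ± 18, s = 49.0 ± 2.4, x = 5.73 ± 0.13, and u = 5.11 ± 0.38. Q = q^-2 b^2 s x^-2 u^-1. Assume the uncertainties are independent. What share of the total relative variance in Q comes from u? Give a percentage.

(δQ/Q)² = (-2·δq/q)² + (2·δb/b)² + (1·δs/s)² + (-2·δx/x)² + (-1·δu/u)²
  q term: (-2×0.0748)² = 0.0224
  b term: (2×0.0200)² = 0.00160
  s term: (1×0.0490)² = 0.00240
  x term: (-2×0.0227)² = 0.00206
  u term: (-1×0.0744)² = 0.00553
Total = 0.0340. Share from u = 0.00553/0.0340 = 0.163.

16.3%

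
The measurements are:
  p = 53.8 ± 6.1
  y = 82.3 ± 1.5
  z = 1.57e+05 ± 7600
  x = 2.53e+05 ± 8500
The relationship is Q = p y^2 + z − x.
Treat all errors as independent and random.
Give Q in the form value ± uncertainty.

Let w = p·y^2 = 3.64e+05. δw/w = √((1·δp/p)² + (2·δy/y)²) = √(0.0129 + 0.00133) = 0.119, so δw = 43400.
Q = w + z − x: δQ = √(δw² + δz² + δx²) = √(1.88e+09 + 5.78e+07 + 7.22e+07) = 44900
Q = 2.68e+05.

(2.68 ± 0.449) × 10^5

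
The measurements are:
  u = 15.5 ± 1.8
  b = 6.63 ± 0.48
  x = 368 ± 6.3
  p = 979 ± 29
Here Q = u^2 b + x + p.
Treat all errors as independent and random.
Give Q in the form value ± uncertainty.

Let w = u^2·b = 1590. δw/w = √((2·δu/u)² + (1·δb/b)²) = √(0.0539 + 0.00524) = 0.243, so δw = 388.
Q = w + x + p: δQ = √(δw² + δx² + δp²) = √(1.5e+05 + 39.7 + 841) = 389
Q = 2940.

2940 ± 389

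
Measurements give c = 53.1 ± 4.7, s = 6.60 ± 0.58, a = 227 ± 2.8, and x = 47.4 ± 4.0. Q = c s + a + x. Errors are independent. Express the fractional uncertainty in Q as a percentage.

Let p = c·s = 350. δp/p = √((1·δc/c)² + (1·δs/s)²) = √(0.00783 + 0.00772) = 0.125, so δp = 43.7.
Q = p + a + x: δQ = √(δp² + δa² + δx²) = √(1910 + 7.84 + 16.0) = 44.0
Q = 625, so δQ/Q = 44.0/625 = 0.0704.

7.04%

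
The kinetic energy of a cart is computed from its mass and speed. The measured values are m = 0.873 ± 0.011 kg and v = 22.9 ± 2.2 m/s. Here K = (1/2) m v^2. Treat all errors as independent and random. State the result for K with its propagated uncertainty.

For a monomial K ∝ m, v^2, fractional errors add in quadrature:
  (1·δm/m)² = (1×0.0126)² = 0.000159;  (2·δv/v)² = (2×0.0961)² = 0.0369
δK/K = √(0.0371) = 0.193
K = 229 J, so δK = 0.193 × 229 = 44.1 J.

229 ± 44.1 J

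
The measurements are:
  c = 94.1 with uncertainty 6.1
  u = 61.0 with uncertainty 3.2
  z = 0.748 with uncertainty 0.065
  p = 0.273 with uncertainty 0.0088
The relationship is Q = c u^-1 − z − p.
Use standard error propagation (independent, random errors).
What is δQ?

0.144

Let w = c·u^-1 = 1.54. δw/w = √((1·δc/c)² + (-1·δu/u)²) = √(0.00420 + 0.00275) = 0.0834, so δw = 0.129.
Q = w − z − p: δQ = √(δw² + δz² + δp²) = √(0.0165 + 0.00423 + 7.74e-05) = 0.144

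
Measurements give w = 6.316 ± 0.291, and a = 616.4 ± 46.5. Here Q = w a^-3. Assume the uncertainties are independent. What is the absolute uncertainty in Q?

Products/powers → add relative errors in quadrature, weighted by exponent:
  (1·δw/w)² = (1×0.0461)² = 0.00212;  (-3·δa/a)² = (-3×0.0754)² = 0.0512
δQ/Q = √(0.0533) = 0.231
Q = 2.697e-08, so δQ = 0.231 × 2.697e-08 = 6.23e-09.

6.23e-09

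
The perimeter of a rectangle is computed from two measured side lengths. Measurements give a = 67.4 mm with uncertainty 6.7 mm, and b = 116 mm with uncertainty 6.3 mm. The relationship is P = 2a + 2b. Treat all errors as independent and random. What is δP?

Absolute uncertainties add in quadrature for a linear combination:
  (2·δa)² = 180;  (2·δb)² = 159
δP = √(338) = 18.4 mm

18.4 mm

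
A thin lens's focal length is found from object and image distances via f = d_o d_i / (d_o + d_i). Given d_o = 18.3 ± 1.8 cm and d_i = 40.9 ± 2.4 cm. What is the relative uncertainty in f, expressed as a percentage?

∂f/∂d_o = (d_i/(d_o+d_i))² = 0.477;  ∂f/∂d_i = (d_o/(d_o+d_i))² = 0.0956
δf = √((∂f/∂d_o · δd_o)² + (∂f/∂d_i · δd_i)²) = √(0.738 + 0.0526) = 0.889 cm
f = 12.6 cm, so δf/f = 0.889/12.6 = 0.0703.

7.03%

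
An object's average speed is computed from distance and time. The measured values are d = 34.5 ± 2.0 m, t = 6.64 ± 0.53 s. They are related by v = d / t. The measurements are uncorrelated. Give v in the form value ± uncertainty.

5.20 ± 0.513 m/s

Each factor contributes (exponent × relative error)² to (δv/v)²:
  (1·δd/d)² = (1×0.0580)² = 0.00336;  (-1·δt/t)² = (-1×0.0798)² = 0.00637
δv/v = √(0.00973) = 0.0986
v = 5.20 m/s, so δv = 0.0986 × 5.20 = 0.513 m/s.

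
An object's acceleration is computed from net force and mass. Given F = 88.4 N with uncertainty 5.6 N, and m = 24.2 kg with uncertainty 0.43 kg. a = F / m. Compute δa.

0.240 m/s^2

Each factor contributes (exponent × relative error)² to (δa/a)²:
  (1·δF/F)² = (1×0.0633)² = 0.00401;  (-1·δm/m)² = (-1×0.0178)² = 0.000316
δa/a = √(0.00433) = 0.0658
a = 3.65 m/s^2, so δa = 0.0658 × 3.65 = 0.240 m/s^2.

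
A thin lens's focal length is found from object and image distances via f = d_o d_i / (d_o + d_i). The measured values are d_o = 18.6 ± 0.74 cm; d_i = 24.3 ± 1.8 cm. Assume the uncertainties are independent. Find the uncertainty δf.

0.413 cm

∂f/∂d_o = (d_i/(d_o+d_i))² = 0.321;  ∂f/∂d_i = (d_o/(d_o+d_i))² = 0.188
δf = √((∂f/∂d_o · δd_o)² + (∂f/∂d_i · δd_i)²) = √(0.0564 + 0.114) = 0.413 cm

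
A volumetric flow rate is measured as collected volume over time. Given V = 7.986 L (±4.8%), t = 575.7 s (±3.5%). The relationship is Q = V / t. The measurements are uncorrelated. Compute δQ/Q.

Products/powers → add relative errors in quadrature, weighted by exponent:
  (1·δV/V)² = (1×0.0480)² = 0.00230;  (-1·δt/t)² = (-1×0.0350)² = 0.00123
δQ/Q = √(0.00353) = 0.0594

0.0594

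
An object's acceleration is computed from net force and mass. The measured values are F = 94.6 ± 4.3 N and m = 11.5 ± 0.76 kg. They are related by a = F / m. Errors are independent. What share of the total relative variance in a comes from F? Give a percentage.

(δa/a)² = (1·δF/F)² + (-1·δm/m)²
  F term: (1×0.0455)² = 0.00207
  m term: (-1×0.0661)² = 0.00437
Total = 0.00643. Share from F = 0.00207/0.00643 = 0.321.

32.1%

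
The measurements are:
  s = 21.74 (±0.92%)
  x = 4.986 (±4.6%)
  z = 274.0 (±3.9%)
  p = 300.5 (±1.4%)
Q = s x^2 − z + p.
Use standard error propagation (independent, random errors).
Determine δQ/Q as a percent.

9.04%

Let w = s·x^2 = 540.5. δw/w = √((1·δs/s)² + (2·δx/x)²) = √(8.46e-05 + 0.00846) = 0.0925, so δw = 50.0.
Q = w − z + p: δQ = √(δw² + δz² + δp²) = √(2500 + 114 + 17.7) = 51.3
Q = 567.0, so δQ/Q = 51.3/567.0 = 0.0904.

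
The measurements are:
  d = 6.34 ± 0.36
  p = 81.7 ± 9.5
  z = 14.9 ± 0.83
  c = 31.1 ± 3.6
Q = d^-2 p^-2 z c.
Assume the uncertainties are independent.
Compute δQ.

0.000499

Q is a product of powers, so relative uncertainties combine in quadrature:
  (-2·δd/d)² = (-2×0.0568)² = 0.0129;  (-2·δp/p)² = (-2×0.116)² = 0.0541;  (1·δz/z)² = (1×0.0557)² = 0.00310;  (1·δc/c)² = (1×0.116)² = 0.0134
δQ/Q = √(0.0835) = 0.289
Q = 0.00173, so δQ = 0.289 × 0.00173 = 0.000499.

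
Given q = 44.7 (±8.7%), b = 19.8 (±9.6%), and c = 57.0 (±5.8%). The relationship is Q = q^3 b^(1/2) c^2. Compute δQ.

Relative error in a monomial: (δQ/Q)² = Σ (nᵢ · δxᵢ/xᵢ)².
  (3·δq/q)² = (3×0.0870)² = 0.0681;  (½·δb/b)² = (0.5×0.0960)² = 0.00230;  (2·δc/c)² = (2×0.0580)² = 0.0135
δQ/Q = √(0.0839) = 0.290
Q = 1.29e+09, so δQ = 0.290 × 1.29e+09 = 3.74e+08.

3.74e+08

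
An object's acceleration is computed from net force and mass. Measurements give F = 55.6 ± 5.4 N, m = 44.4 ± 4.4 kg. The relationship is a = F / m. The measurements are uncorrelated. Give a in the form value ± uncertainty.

a is a product of powers, so relative uncertainties combine in quadrature:
  (1·δF/F)² = (1×0.0971)² = 0.00943;  (-1·δm/m)² = (-1×0.0991)² = 0.00982
δa/a = √(0.0193) = 0.139
a = 1.25 m/s^2, so δa = 0.139 × 1.25 = 0.174 m/s^2.

1.25 ± 0.174 m/s^2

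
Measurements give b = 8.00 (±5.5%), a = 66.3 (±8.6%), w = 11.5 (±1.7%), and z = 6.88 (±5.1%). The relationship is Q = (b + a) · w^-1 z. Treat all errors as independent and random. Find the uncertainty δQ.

Let u = b + a = 74.3. δu = √(δb² + δa²) = √(0.194 + 32.5) = 5.72, so δu/u = 0.0770.
Q is then a monomial in u, w, z:
δQ/Q = √((δu/u)² + (-1·δw/w)² + (1·δz/z)²) = √(0.00592 + 0.000289 + 0.00260) = 0.0939
Q = 44.5, so δQ = 0.0939 × 44.5 = 4.17.

4.17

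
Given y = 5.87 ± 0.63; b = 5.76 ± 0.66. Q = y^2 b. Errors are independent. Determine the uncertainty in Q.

48.3

Products/powers → add relative errors in quadrature, weighted by exponent:
  (2·δy/y)² = (2×0.107)² = 0.0461;  (1·δb/b)² = (1×0.115)² = 0.0131
δQ/Q = √(0.0592) = 0.243
Q = 198, so δQ = 0.243 × 198 = 48.3.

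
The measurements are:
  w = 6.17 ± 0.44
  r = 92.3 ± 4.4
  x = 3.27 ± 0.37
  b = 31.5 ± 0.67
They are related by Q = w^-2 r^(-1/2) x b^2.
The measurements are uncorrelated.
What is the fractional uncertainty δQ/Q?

0.188

Relative error in a monomial: (δQ/Q)² = Σ (nᵢ · δxᵢ/xᵢ)².
  (-2·δw/w)² = (-2×0.0713)² = 0.0203;  (−½·δr/r)² = (-0.5×0.0477)² = 0.000568;  (1·δx/x)² = (1×0.113)² = 0.0128;  (2·δb/b)² = (2×0.0213)² = 0.00181
δQ/Q = √(0.0355) = 0.188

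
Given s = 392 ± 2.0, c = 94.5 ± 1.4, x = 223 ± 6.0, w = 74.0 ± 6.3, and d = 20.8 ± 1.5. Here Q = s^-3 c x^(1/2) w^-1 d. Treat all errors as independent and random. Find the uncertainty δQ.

Products/powers → add relative errors in quadrature, weighted by exponent:
  (-3·δs/s)² = (-3×0.00510)² = 0.000234;  (1·δc/c)² = (1×0.0148)² = 0.000219;  (½·δx/x)² = (0.5×0.0269)² = 0.000181;  (-1·δw/w)² = (-1×0.0851)² = 0.00725;  (1·δd/d)² = (1×0.0721)² = 0.00520
δQ/Q = √(0.0131) = 0.114
Q = 6.59e-06, so δQ = 0.114 × 6.59e-06 = 7.53e-07.

7.53e-07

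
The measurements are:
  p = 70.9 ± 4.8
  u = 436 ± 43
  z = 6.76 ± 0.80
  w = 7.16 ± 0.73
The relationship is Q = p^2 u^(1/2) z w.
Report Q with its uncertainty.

(5.08 ± 1.08) × 10^6

Since Q is a product/quotient, work with relative uncertainties:
  (2·δp/p)² = (2×0.0677)² = 0.0183;  (½·δu/u)² = (0.5×0.0986)² = 0.00243;  (1·δz/z)² = (1×0.118)² = 0.0140;  (1·δw/w)² = (1×0.102)² = 0.0104
δQ/Q = √(0.0452) = 0.213
Q = 5.08e+06, so δQ = 0.213 × 5.08e+06 = 1.08e+06.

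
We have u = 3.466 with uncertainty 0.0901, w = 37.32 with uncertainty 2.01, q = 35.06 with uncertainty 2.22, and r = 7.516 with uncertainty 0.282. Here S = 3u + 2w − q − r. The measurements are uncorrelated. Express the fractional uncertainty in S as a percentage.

For a sum/difference, combine absolute errors in quadrature:
  (3·δu)² = 0.0731;  (2·δw)² = 16.2;  (δq)² = 4.93;  (δr)² = 0.0795
δS = √(21.2) = 4.61
S = 42.46, so δS/S = 4.61/42.46 = 0.109.

10.9%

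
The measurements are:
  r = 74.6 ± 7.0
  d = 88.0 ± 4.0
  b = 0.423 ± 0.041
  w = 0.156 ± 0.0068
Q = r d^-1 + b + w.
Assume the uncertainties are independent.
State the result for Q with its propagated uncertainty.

Let p = r·d^-1 = 0.848. δp/p = √((1·δr/r)² + (-1·δd/d)²) = √(0.00880 + 0.00207) = 0.104, so δp = 0.0884.
Q = p + b + w: δQ = √(δp² + δb² + δw²) = √(0.00781 + 0.00168 + 4.62e-05) = 0.0977
Q = 1.43.

1.43 ± 0.0977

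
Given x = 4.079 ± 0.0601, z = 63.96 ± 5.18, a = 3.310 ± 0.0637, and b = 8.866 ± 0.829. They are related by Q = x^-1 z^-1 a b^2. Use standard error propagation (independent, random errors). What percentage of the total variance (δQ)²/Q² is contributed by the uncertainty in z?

(δQ/Q)² = (-1·δx/x)² + (-1·δz/z)² + (1·δa/a)² + (2·δb/b)²
  x term: (-1×0.0147)² = 0.000217
  z term: (-1×0.0810)² = 0.00656
  a term: (1×0.0192)² = 0.000370
  b term: (2×0.0935)² = 0.0350
Total = 0.0421. Share from z = 0.00656/0.0421 = 0.156.

15.6%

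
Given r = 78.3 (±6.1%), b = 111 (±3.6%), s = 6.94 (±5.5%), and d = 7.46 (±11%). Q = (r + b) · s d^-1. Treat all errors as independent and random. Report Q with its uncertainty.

176 ± 22.4

Let u = r + b = 189. δu = √(δr² + δb²) = √(22.8 + 16.0) = 6.23, so δu/u = 0.0329.
Q is then a monomial in u, s, d:
δQ/Q = √((δu/u)² + (1·δs/s)² + (-1·δd/d)²) = √(0.00108 + 0.00302 + 0.0121) = 0.127
Q = 176, so δQ = 0.127 × 176 = 22.4.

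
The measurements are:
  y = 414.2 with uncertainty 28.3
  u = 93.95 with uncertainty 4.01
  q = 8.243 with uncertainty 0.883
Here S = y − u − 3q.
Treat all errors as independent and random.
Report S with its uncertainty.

Sums and differences: (δS)² = Σ (cᵢ δxᵢ)².
  (δy)² = 801;  (δu)² = 16.1;  (3·δq)² = 7.02
δS = √(824) = 28.7
S = 295.5.

295.5 ± 28.7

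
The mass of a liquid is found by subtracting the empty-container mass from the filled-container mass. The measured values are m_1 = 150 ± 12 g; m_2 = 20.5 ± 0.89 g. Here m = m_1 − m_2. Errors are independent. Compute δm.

For a sum/difference, combine absolute errors in quadrature:
  (δm_1)² = 144;  (δm_2)² = 0.792
δm = √(145) = 12.0 g

12.0 g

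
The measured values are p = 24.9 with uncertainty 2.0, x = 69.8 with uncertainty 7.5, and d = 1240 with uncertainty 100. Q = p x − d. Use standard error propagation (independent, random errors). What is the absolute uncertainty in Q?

254

Let w = p·x = 1740. δw/w = √((1·δp/p)² + (1·δx/x)²) = √(0.00645 + 0.0115) = 0.134, so δw = 233.
Q = w − d: δQ = √(δw² + δd²) = √(54400 + 10000) = 254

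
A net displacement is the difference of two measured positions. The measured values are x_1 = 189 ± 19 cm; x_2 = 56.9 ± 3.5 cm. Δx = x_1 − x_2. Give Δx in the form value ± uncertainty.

132 ± 19.3 cm

For a sum/difference, combine absolute errors in quadrature:
  (δx_1)² = 361;  (δx_2)² = 12.2
δΔx = √(373) = 19.3 cm
Δx = 132 cm.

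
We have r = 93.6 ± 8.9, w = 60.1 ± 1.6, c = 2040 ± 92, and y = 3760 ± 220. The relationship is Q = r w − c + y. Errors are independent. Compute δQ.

604

Let p = r·w = 5630. δp/p = √((1·δr/r)² + (1·δw/w)²) = √(0.00904 + 0.000709) = 0.0987, so δp = 555.
Q = p − c + y: δQ = √(δp² + δc² + δy²) = √(3.09e+05 + 8460 + 48400) = 604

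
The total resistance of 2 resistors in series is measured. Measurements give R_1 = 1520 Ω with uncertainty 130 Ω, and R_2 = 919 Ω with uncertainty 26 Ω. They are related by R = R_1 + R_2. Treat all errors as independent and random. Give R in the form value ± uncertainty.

R is a linear combination, so absolute uncertainties add in quadrature:
  (δR_1)² = 16900;  (δR_2)² = 676
δR = √(17600) = 133 Ω
R = 2440 Ω.

2440 ± 133 Ω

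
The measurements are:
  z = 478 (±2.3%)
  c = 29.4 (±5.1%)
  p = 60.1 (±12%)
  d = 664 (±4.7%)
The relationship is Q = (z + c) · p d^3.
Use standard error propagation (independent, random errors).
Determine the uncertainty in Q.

1.66e+12

Let u = z + c = 507. δu = √(δz² + δc²) = √(121 + 2.25) = 11.1, so δu/u = 0.0219.
Q is then a monomial in u, p, d:
δQ/Q = √((δu/u)² + (1·δp/p)² + (3·δd/d)²) = √(0.000478 + 0.0144 + 0.0199) = 0.186
Q = 8.93e+12, so δQ = 0.186 × 8.93e+12 = 1.66e+12.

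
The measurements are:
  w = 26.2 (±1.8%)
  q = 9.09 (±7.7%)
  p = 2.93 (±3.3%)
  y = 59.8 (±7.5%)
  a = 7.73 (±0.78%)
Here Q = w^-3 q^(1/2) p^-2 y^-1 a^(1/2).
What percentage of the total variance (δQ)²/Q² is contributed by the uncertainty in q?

10.3%

(δQ/Q)² = (-3·δw/w)² + (½·δq/q)² + (-2·δp/p)² + (-1·δy/y)² + (½·δa/a)²
  w term: (-3×0.0180)² = 0.00292
  q term: (0.5×0.0770)² = 0.00148
  p term: (-2×0.0330)² = 0.00436
  y term: (-1×0.0750)² = 0.00562
  a term: (0.5×0.00780)² = 1.52e-05
Total = 0.0144. Share from q = 0.00148/0.0144 = 0.103.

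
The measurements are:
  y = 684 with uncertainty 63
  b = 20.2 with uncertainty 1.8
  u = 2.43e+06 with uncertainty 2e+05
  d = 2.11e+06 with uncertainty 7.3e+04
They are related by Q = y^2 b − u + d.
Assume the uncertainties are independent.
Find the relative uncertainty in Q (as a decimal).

Let p = y^2·b = 9.45e+06. δp/p = √((2·δy/y)² + (1·δb/b)²) = √(0.0339 + 0.00794) = 0.205, so δp = 1.93e+06.
Q = p − u + d: δQ = √(δp² + δu² + δd²) = √(3.74e+12 + 4e+10 + 5.33e+09) = 1.95e+06
Q = 9.13e+06, so δQ/Q = 1.95e+06/9.13e+06 = 0.213.

0.213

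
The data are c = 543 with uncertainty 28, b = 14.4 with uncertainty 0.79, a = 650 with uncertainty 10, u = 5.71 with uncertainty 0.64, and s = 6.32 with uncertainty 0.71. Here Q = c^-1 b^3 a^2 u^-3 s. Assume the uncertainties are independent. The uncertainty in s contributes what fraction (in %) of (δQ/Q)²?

(δQ/Q)² = (-1·δc/c)² + (3·δb/b)² + (2·δa/a)² + (-3·δu/u)² + (1·δs/s)²
  c term: (-1×0.0516)² = 0.00266
  b term: (3×0.0549)² = 0.0271
  a term: (2×0.0154)² = 0.000947
  u term: (-3×0.112)² = 0.113
  s term: (1×0.112)² = 0.0126
Total = 0.156. Share from s = 0.0126/0.156 = 0.0807.

8.07%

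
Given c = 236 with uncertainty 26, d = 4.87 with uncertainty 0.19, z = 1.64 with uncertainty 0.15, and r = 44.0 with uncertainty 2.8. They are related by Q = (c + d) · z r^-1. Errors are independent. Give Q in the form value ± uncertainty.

8.98 ± 1.39

Let u = c + d = 241. δu = √(δc² + δd²) = √(676 + 0.0361) = 26.0, so δu/u = 0.108.
Q is then a monomial in u, z, r:
δQ/Q = √((δu/u)² + (1·δz/z)² + (-1·δr/r)²) = √(0.0117 + 0.00837 + 0.00405) = 0.155
Q = 8.98, so δQ = 0.155 × 8.98 = 1.39.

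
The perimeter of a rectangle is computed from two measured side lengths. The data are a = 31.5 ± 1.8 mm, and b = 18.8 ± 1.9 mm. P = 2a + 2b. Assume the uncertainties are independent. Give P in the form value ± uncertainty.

For a sum/difference, combine absolute errors in quadrature:
  (2·δa)² = 13.0;  (2·δb)² = 14.4
δP = √(27.4) = 5.23 mm
P = 101 mm.

101 ± 5.23 mm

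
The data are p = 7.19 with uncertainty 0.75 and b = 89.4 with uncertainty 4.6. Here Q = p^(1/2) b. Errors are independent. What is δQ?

17.6

Since Q is a product/quotient, work with relative uncertainties:
  (½·δp/p)² = (0.5×0.104)² = 0.00272;  (1·δb/b)² = (1×0.0515)² = 0.00265
δQ/Q = √(0.00537) = 0.0733
Q = 240, so δQ = 0.0733 × 240 = 17.6.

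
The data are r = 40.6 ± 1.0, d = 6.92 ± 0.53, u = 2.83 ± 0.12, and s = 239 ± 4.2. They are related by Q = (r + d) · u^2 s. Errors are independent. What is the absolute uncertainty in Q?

Let w = r + d = 47.5. δw = √(δr² + δd²) = √(1.00 + 0.281) = 1.13, so δw/w = 0.0238.
Q is then a monomial in w, u, s:
δQ/Q = √((δw/w)² + (2·δu/u)² + (1·δs/s)²) = √(0.000567 + 0.00719 + 0.000309) = 0.0898
Q = 91000, so δQ = 0.0898 × 91000 = 8170.

8170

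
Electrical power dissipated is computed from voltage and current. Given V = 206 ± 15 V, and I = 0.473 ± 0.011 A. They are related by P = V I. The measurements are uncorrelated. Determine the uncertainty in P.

Products/powers → add relative errors in quadrature, weighted by exponent:
  (1·δV/V)² = (1×0.0728)² = 0.00530;  (1·δI/I)² = (1×0.0233)² = 0.000541
δP/P = √(0.00584) = 0.0764
P = 97.4 W, so δP = 0.0764 × 97.4 = 7.45 W.

7.45 W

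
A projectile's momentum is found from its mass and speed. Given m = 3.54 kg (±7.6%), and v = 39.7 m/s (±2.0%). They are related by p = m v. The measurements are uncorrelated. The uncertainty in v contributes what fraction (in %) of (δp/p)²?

6.48%

(δp/p)² = (1·δm/m)² + (1·δv/v)²
  m term: (1×0.0760)² = 0.00578
  v term: (1×0.0200)² = 0.000400
Total = 0.00618. Share from v = 0.000400/0.00618 = 0.0648.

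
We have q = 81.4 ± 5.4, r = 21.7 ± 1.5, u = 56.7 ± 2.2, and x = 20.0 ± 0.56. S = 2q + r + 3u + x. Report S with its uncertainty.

Sums and differences: (δS)² = Σ (cᵢ δxᵢ)².
  (2·δq)² = 117;  (δr)² = 2.25;  (3·δu)² = 43.6;  (δx)² = 0.314
δS = √(163) = 12.8
S = 375.

375 ± 12.8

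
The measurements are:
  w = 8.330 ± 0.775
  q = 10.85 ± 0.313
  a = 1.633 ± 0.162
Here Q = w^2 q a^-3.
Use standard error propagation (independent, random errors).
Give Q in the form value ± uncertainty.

Products/powers → add relative errors in quadrature, weighted by exponent:
  (2·δw/w)² = (2×0.0930)² = 0.0346;  (1·δq/q)² = (1×0.0288)² = 0.000832;  (-3·δa/a)² = (-3×0.0992)² = 0.0886
δQ/Q = √(0.124) = 0.352
Q = 172.9, so δQ = 0.352 × 172.9 = 60.9.

172.9 ± 60.9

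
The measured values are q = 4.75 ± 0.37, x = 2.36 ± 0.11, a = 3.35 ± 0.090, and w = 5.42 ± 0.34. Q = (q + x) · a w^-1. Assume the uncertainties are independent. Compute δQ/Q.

Let u = q + x = 7.11. δu = √(δq² + δx²) = √(0.137 + 0.0121) = 0.386, so δu/u = 0.0543.
Q is then a monomial in u, a, w:
δQ/Q = √((δu/u)² + (1·δa/a)² + (-1·δw/w)²) = √(0.00295 + 0.000722 + 0.00394) = 0.0872

0.0872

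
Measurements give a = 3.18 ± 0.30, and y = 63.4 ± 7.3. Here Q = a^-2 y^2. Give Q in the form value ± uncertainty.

Q is a product of powers, so relative uncertainties combine in quadrature:
  (-2·δa/a)² = (-2×0.0943)² = 0.0356;  (2·δy/y)² = (2×0.115)² = 0.0530
δQ/Q = √(0.0886) = 0.298
Q = 397, so δQ = 0.298 × 397 = 118.

397 ± 118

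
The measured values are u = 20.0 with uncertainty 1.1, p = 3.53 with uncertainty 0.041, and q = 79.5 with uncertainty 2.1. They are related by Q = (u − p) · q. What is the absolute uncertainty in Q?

94.1

Let w = u − p = 16.5. δw = √(δu² + δp²) = √(1.21 + 0.00168) = 1.10, so δw/w = 0.0668.
Q is then a monomial in w, q:
δQ/Q = √((δw/w)² + (1·δq/q)²) = √(0.00447 + 0.000698) = 0.0719
Q = 1310, so δQ = 0.0719 × 1310 = 94.1.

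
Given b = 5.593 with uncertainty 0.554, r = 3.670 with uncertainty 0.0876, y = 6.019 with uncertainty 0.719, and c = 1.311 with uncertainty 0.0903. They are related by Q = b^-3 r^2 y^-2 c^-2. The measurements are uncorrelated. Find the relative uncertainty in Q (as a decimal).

Products/powers → add relative errors in quadrature, weighted by exponent:
  (-3·δb/b)² = (-3×0.0991)² = 0.0883;  (2·δr/r)² = (2×0.0239)² = 0.00228;  (-2·δy/y)² = (-2×0.119)² = 0.0571;  (-2·δc/c)² = (-2×0.0689)² = 0.0190
δQ/Q = √(0.167) = 0.408

0.408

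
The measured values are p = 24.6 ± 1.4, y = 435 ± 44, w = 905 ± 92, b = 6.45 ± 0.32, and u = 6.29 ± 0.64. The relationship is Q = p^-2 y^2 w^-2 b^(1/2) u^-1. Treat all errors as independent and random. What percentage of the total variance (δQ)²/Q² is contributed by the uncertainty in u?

(δQ/Q)² = (-2·δp/p)² + (2·δy/y)² + (-2·δw/w)² + (½·δb/b)² + (-1·δu/u)²
  p term: (-2×0.0569)² = 0.0130
  y term: (2×0.101)² = 0.0409
  w term: (-2×0.102)² = 0.0413
  b term: (0.5×0.0496)² = 0.000615
  u term: (-1×0.102)² = 0.0104
Total = 0.106. Share from u = 0.0104/0.106 = 0.0975.

9.75%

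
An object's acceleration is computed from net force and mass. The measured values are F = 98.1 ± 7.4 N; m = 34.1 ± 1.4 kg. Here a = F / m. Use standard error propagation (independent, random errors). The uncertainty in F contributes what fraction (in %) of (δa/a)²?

77.1%

(δa/a)² = (1·δF/F)² + (-1·δm/m)²
  F term: (1×0.0754)² = 0.00569
  m term: (-1×0.0411)² = 0.00169
Total = 0.00738. Share from F = 0.00569/0.00738 = 0.771.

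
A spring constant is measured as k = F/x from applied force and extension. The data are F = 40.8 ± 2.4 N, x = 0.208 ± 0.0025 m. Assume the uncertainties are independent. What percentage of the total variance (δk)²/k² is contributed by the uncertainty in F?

96.0%

(δk/k)² = (1·δF/F)² + (-1·δx/x)²
  F term: (1×0.0588)² = 0.00346
  x term: (-1×0.0120)² = 0.000144
Total = 0.00360. Share from F = 0.00346/0.00360 = 0.960.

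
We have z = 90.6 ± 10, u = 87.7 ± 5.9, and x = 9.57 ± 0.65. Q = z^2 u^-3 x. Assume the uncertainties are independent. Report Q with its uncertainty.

Products/powers → add relative errors in quadrature, weighted by exponent:
  (2·δz/z)² = (2×0.110)² = 0.0487;  (-3·δu/u)² = (-3×0.0673)² = 0.0407;  (1·δx/x)² = (1×0.0679)² = 0.00461
δQ/Q = √(0.0941) = 0.307
Q = 0.116, so δQ = 0.307 × 0.116 = 0.0357.

0.116 ± 0.0357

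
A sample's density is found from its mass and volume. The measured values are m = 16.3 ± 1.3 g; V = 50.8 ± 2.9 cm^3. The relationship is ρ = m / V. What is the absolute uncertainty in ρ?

Products/powers → add relative errors in quadrature, weighted by exponent:
  (1·δm/m)² = (1×0.0798)² = 0.00636;  (-1·δV/V)² = (-1×0.0571)² = 0.00326
δρ/ρ = √(0.00962) = 0.0981
ρ = 0.321 g/cm^3, so δρ = 0.0981 × 0.321 = 0.0315 g/cm^3.

0.0315 g/cm^3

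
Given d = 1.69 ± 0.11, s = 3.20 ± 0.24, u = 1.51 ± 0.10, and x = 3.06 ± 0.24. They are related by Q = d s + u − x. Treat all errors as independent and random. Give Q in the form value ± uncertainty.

3.86 ± 0.597

Let p = d·s = 5.41. δp/p = √((1·δd/d)² + (1·δs/s)²) = √(0.00424 + 0.00562) = 0.0993, so δp = 0.537.
Q = p + u − x: δQ = √(δp² + δu² + δx²) = √(0.288 + 0.0100 + 0.0576) = 0.597
Q = 3.86.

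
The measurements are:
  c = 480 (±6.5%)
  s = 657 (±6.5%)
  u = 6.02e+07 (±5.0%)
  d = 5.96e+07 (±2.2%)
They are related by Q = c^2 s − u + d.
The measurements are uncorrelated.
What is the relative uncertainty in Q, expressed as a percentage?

14.8%

Let p = c^2·s = 1.51e+08. δp/p = √((2·δc/c)² + (1·δs/s)²) = √(0.0169 + 0.00423) = 0.145, so δp = 2.2e+07.
Q = p − u + d: δQ = √(δp² + δu² + δd²) = √(4.84e+14 + 9.06e+12 + 1.72e+12) = 2.22e+07
Q = 1.51e+08, so δQ/Q = 2.22e+07/1.51e+08 = 0.148.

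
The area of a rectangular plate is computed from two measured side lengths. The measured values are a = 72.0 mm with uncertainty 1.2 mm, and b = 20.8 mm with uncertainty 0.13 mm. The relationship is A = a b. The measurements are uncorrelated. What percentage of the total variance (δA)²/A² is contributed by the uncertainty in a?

(δA/A)² = (1·δa/a)² + (1·δb/b)²
  a term: (1×0.0167)² = 0.000278
  b term: (1×0.00625)² = 3.91e-05
Total = 0.000317. Share from a = 0.000278/0.000317 = 0.877.

87.7%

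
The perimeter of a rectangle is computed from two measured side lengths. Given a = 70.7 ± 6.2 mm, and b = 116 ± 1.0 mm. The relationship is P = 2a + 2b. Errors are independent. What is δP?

12.6 mm

Each term contributes (cᵢ δxᵢ)² to (δP)²:
  (2·δa)² = 154;  (2·δb)² = 4.00
δP = √(158) = 12.6 mm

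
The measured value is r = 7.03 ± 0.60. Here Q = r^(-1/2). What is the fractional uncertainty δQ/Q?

0.0427

Q ∝ r^(-1/2), so δQ/Q = |−½| · δr/r = 0.5 × 0.0853 = 0.0427.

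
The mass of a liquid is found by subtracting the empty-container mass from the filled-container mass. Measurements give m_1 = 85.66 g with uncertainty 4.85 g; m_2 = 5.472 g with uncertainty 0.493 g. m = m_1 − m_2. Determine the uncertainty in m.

4.87 g

Sums and differences: (δm)² = Σ (cᵢ δxᵢ)².
  (δm_1)² = 23.5;  (δm_2)² = 0.243
δm = √(23.8) = 4.87 g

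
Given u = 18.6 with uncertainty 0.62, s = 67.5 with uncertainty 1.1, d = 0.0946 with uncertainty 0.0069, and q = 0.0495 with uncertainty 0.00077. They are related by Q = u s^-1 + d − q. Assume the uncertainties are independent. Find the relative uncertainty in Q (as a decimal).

Let p = u·s^-1 = 0.276. δp/p = √((1·δu/u)² + (-1·δs/s)²) = √(0.00111 + 0.000266) = 0.0371, so δp = 0.0102.
Q = p + d − q: δQ = √(δp² + δd² + δq²) = √(0.000105 + 4.76e-05 + 5.93e-07) = 0.0124
Q = 0.321, so δQ/Q = 0.0124/0.321 = 0.0385.

0.0385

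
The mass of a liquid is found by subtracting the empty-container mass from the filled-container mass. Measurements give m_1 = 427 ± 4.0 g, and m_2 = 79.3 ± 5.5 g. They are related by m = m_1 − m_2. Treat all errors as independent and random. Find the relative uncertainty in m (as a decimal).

0.0196

m is a linear combination, so absolute uncertainties add in quadrature:
  (δm_1)² = 16.0;  (δm_2)² = 30.2
δm = √(46.2) = 6.80 g
m = 348 g, so δm/m = 6.80/348 = 0.0196.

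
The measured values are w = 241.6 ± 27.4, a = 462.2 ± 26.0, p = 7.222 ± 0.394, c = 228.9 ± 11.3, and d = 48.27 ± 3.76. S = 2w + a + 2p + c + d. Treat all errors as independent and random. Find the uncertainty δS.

61.8

Absolute uncertainties add in quadrature for a linear combination:
  (2·δw)² = 3000;  (δa)² = 676;  (2·δp)² = 0.621;  (δc)² = 128;  (δd)² = 14.1
δS = √(3820) = 61.8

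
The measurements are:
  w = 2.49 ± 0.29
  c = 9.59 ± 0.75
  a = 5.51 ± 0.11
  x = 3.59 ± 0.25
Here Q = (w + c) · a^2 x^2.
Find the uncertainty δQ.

754

Let u = w + c = 12.1. δu = √(δw² + δc²) = √(0.0841 + 0.562) = 0.804, so δu/u = 0.0666.
Q is then a monomial in u, a, x:
δQ/Q = √((δu/u)² + (2·δa/a)² + (2·δx/x)²) = √(0.00443 + 0.00159 + 0.0194) = 0.159
Q = 4730, so δQ = 0.159 × 4730 = 754.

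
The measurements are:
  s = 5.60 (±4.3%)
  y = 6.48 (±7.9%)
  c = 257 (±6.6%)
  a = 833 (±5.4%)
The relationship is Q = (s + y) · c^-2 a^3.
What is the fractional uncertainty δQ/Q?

Let u = s + y = 12.1. δu = √(δs² + δy²) = √(0.0580 + 0.262) = 0.566, so δu/u = 0.0468.
Q is then a monomial in u, c, a:
δQ/Q = √((δu/u)² + (-2·δc/c)² + (3·δa/a)²) = √(0.00219 + 0.0174 + 0.0262) = 0.214

0.214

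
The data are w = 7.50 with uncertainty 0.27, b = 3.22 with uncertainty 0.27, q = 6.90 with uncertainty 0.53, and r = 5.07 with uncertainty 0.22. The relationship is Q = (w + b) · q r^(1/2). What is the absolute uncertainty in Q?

Let u = w + b = 10.7. δu = √(δw² + δb²) = √(0.0729 + 0.0729) = 0.382, so δu/u = 0.0356.
Q is then a monomial in u, q, r:
δQ/Q = √((δu/u)² + (1·δq/q)² + (½·δr/r)²) = √(0.00127 + 0.00590 + 0.000471) = 0.0874
Q = 167, so δQ = 0.0874 × 167 = 14.6.

14.6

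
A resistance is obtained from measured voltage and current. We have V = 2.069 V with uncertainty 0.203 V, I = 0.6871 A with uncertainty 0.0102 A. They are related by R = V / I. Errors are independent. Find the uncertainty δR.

For a monomial R ∝ V, I^-1, fractional errors add in quadrature:
  (1·δV/V)² = (1×0.0981)² = 0.00963;  (-1·δI/I)² = (-1×0.0148)² = 0.000220
δR/R = √(0.00985) = 0.0992
R = 3.011 Ω, so δR = 0.0992 × 3.011 = 0.299 Ω.

0.299 Ω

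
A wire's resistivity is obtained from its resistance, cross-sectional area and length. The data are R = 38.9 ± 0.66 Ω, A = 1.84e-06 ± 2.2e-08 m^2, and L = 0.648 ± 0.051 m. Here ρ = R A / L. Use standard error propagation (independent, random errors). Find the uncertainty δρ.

ρ is a product of powers, so relative uncertainties combine in quadrature:
  (1·δR/R)² = (1×0.0170)² = 0.000288;  (1·δA/A)² = (1×0.0120)² = 0.000143;  (-1·δL/L)² = (-1×0.0787)² = 0.00619
δρ/ρ = √(0.00663) = 0.0814
ρ = 0.000110 Ω·m, so δρ = 0.0814 × 0.000110 = 8.99e-06 Ω·m.

8.99e-06 Ω·m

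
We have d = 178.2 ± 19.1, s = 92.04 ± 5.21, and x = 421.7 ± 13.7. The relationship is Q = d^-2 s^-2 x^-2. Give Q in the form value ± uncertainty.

Since Q is a product/quotient, work with relative uncertainties:
  (-2·δd/d)² = (-2×0.107)² = 0.0460;  (-2·δs/s)² = (-2×0.0566)² = 0.0128;  (-2·δx/x)² = (-2×0.0325)² = 0.00422
δQ/Q = √(0.0630) = 0.251
Q = 2.09e-14, so δQ = 0.251 × 2.09e-14 = 5.25e-15.

(2.090 ± 0.525) × 10^-14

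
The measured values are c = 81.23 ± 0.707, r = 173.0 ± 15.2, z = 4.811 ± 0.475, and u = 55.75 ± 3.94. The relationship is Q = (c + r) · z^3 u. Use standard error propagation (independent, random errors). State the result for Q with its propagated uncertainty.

(1.578 ± 0.490) × 10^6

Let w = c + r = 254.2. δw = √(δc² + δr²) = √(0.500 + 231) = 15.2, so δw/w = 0.0599.
Q is then a monomial in w, z, u:
δQ/Q = √((δw/w)² + (3·δz/z)² + (1·δu/u)²) = √(0.00358 + 0.0877 + 0.00499) = 0.310
Q = 1.578e+06, so δQ = 0.310 × 1.578e+06 = 4.9e+05.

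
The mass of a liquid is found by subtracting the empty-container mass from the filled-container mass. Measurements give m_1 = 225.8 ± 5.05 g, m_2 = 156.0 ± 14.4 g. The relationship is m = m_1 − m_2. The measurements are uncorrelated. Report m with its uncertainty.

Each term contributes (cᵢ δxᵢ)² to (δm)²:
  (δm_1)² = 25.5;  (δm_2)² = 207
δm = √(233) = 15.3 g
m = 69.80 g.

69.80 ± 15.3 g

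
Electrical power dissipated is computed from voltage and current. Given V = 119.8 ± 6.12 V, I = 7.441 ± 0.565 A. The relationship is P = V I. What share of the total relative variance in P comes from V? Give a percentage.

(δP/P)² = (1·δV/V)² + (1·δI/I)²
  V term: (1×0.0511)² = 0.00261
  I term: (1×0.0759)² = 0.00577
Total = 0.00838. Share from V = 0.00261/0.00838 = 0.312.

31.2%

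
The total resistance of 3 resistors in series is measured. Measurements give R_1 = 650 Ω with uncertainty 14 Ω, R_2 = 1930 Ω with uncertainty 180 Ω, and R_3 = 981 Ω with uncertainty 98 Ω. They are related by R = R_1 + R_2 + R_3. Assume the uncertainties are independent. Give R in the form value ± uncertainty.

3560 ± 205 Ω

R is a linear combination, so absolute uncertainties add in quadrature:
  (δR_1)² = 196;  (δR_2)² = 32400;  (δR_3)² = 9600
δR = √(42200) = 205 Ω
R = 3560 Ω.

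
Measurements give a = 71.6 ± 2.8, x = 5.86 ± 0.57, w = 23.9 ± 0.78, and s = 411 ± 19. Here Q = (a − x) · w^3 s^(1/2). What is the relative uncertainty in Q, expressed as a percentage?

Let u = a − x = 65.7. δu = √(δa² + δx²) = √(7.84 + 0.325) = 2.86, so δu/u = 0.0435.
Q is then a monomial in u, w, s:
δQ/Q = √((δu/u)² + (3·δw/w)² + (½·δs/s)²) = √(0.00189 + 0.00959 + 0.000534) = 0.110

11.0%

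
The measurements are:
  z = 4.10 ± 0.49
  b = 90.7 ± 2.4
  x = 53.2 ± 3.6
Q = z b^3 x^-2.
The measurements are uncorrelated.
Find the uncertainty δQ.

213

Relative error in a monomial: (δQ/Q)² = Σ (nᵢ · δxᵢ/xᵢ)².
  (1·δz/z)² = (1×0.120)² = 0.0143;  (3·δb/b)² = (3×0.0265)² = 0.00630;  (-2·δx/x)² = (-2×0.0677)² = 0.0183
δQ/Q = √(0.0389) = 0.197
Q = 1080, so δQ = 0.197 × 1080 = 213.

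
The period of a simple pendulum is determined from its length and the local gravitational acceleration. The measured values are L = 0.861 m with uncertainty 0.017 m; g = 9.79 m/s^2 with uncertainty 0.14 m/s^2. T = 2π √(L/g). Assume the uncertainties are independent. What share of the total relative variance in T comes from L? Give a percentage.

(δT/T)² = (½·δL/L)² + (−½·δg/g)²
  L term: (0.5×0.0197)² = 9.75e-05
  g term: (-0.5×0.0143)² = 5.11e-05
Total = 0.000149. Share from L = 9.75e-05/0.000149 = 0.656.

65.6%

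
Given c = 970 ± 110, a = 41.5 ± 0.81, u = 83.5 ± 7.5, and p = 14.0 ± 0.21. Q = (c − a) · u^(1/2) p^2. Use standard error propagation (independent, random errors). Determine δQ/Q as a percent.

13.0%

Let w = c − a = 928. δw = √(δc² + δa²) = √(12100 + 0.656) = 110, so δw/w = 0.118.
Q is then a monomial in w, u, p:
δQ/Q = √((δw/w)² + (½·δu/u)² + (2·δp/p)²) = √(0.0140 + 0.00202 + 0.000900) = 0.130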